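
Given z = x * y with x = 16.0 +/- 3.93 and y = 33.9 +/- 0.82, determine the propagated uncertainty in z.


For a product z = x*y, the relative uncertainty is:
uz/z = sqrt((ux/x)^2 + (uy/y)^2)
Relative uncertainties: ux/x = 3.93/16.0 = 0.245625
uy/y = 0.82/33.9 = 0.024189
z = 16.0 * 33.9 = 542.4
uz = 542.4 * sqrt(0.245625^2 + 0.024189^2) = 133.871

133.871


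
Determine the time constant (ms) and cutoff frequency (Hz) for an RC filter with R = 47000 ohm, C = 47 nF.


Time constant: tau = R * C.
tau = 47000 * 4.70e-08 = 0.002209 s
tau = 2.209 ms
Cutoff frequency: fc = 1 / (2*pi*R*C).
fc = 1 / (2*pi*0.002209) = 72.05 Hz

tau = 2.209 ms, fc = 72.05 Hz


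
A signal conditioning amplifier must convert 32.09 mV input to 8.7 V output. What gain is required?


Gain = Vout / Vin (converting to same units).
G = 8.7 V / 32.09 mV
G = 8700.0 mV / 32.09 mV
G = 271.11

271.11


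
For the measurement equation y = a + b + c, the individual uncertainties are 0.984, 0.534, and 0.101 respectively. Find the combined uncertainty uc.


For a sum of independent quantities, uc = sqrt(u1^2 + u2^2 + u3^2).
uc = sqrt(0.984^2 + 0.534^2 + 0.101^2)
uc = sqrt(0.968256 + 0.285156 + 0.010201)
uc = 1.1241

1.1241


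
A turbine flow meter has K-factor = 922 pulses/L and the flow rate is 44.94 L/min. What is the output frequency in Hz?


Frequency = K * Q / 60 (converting L/min to L/s).
f = 922 * 44.94 / 60
f = 41434.68 / 60
f = 690.58 Hz

690.58 Hz


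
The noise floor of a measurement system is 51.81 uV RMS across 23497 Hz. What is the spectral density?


Noise spectral density = Vrms / sqrt(BW).
NSD = 51.81 / sqrt(23497)
NSD = 51.81 / 153.2873
NSD = 0.338 uV/sqrt(Hz)

0.338 uV/sqrt(Hz)


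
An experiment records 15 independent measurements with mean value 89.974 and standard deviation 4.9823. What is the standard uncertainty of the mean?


The standard uncertainty for Type A evaluation is u = s / sqrt(n).
u = 4.9823 / sqrt(15)
u = 4.9823 / 3.873
u = 1.2864

1.2864


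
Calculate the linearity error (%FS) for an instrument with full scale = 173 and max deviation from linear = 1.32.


Linearity error = (max deviation / full scale) * 100%.
Linearity = (1.32 / 173) * 100
Linearity = 0.763 %FS

0.763 %FS


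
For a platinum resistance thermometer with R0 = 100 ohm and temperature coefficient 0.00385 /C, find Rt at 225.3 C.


The RTD equation: Rt = R0 * (1 + alpha * T).
Rt = 100 * (1 + 0.00385 * 225.3)
Rt = 100 * (1 + 0.867405)
Rt = 100 * 1.867405
Rt = 186.741 ohm

186.741 ohm


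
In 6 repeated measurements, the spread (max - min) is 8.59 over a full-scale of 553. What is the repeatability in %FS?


Repeatability = (spread / full scale) * 100%.
R = (8.59 / 553) * 100
R = 1.553 %FS

1.553 %FS


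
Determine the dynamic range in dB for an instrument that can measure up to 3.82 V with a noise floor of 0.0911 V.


Dynamic range = 20 * log10(Vmax / Vnoise).
DR = 20 * log10(3.82 / 0.0911)
DR = 20 * log10(41.93)
DR = 32.45 dB

32.45 dB


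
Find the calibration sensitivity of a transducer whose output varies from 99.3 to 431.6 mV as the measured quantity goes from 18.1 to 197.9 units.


Sensitivity = (y2 - y1) / (x2 - x1).
S = (431.6 - 99.3) / (197.9 - 18.1)
S = 332.3 / 179.8
S = 1.8482 mV/unit

1.8482 mV/unit


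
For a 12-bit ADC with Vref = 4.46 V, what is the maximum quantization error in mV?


The maximum quantization error is +/- LSB/2.
LSB = Vref / 2^n = 4.46 / 4096 = 0.00108887 V
Max error = LSB / 2 = 0.00108887 / 2 = 0.00054443 V
Max error = 0.5444 mV

0.5444 mV


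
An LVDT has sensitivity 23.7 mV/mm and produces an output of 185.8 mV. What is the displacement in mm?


Displacement = Vout / sensitivity.
d = 185.8 / 23.7
d = 7.84 mm

7.84 mm


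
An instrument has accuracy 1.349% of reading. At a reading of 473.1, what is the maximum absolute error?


Absolute error = (accuracy% / 100) * reading.
Error = (1.349 / 100) * 473.1
Error = 0.01349 * 473.1
Error = 6.3821

6.3821


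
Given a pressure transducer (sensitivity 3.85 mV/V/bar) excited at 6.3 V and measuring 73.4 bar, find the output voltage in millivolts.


Output = sensitivity * Vex * P.
Vout = 3.85 * 6.3 * 73.4
Vout = 24.255 * 73.4
Vout = 1780.32 mV

1780.32 mV


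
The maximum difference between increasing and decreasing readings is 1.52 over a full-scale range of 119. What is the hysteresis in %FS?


Hysteresis = (max difference / full scale) * 100%.
H = (1.52 / 119) * 100
H = 1.277 %FS

1.277 %FS


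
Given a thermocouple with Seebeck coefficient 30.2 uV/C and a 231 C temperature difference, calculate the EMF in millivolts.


The thermocouple output V = sensitivity * dT.
V = 30.2 uV/C * 231 C
V = 6976.2 uV
V = 6.976 mV

6.976 mV


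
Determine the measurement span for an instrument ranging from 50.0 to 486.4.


Span = upper range - lower range.
Span = 486.4 - (50.0)
Span = 436.4

436.4


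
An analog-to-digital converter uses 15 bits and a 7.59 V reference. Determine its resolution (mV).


The resolution (LSB) of an ADC is Vref / 2^n.
LSB = 7.59 / 2^15
LSB = 7.59 / 32768
LSB = 0.00023163 V = 0.23162842 mV

0.23162842 mV


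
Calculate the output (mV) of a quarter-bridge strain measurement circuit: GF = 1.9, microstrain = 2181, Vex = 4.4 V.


Quarter bridge output: Vout = (GF * epsilon * Vex) / 4.
Vout = (1.9 * 2181e-6 * 4.4) / 4
Vout = 0.01823316 / 4 V
Vout = 0.00455829 V = 4.5583 mV

4.5583 mV


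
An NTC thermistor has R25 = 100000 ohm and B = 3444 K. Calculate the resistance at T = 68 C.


NTC thermistor equation: Rt = R25 * exp(B * (1/T - 1/T25)).
T in Kelvin: 341.15 K, T25 = 298.15 K
1/T - 1/T25 = 1/341.15 - 1/298.15 = -0.00042275
B * (1/T - 1/T25) = 3444 * -0.00042275 = -1.456
Rt = 100000 * exp(-1.456) = 23317.5 ohm

23317.5 ohm


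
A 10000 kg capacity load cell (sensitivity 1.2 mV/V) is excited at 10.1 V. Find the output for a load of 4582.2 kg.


Vout = rated_output * Vex * (load / capacity).
Vout = 1.2 * 10.1 * (4582.2 / 10000)
Vout = 1.2 * 10.1 * 0.45822
Vout = 5.554 mV

5.554 mV


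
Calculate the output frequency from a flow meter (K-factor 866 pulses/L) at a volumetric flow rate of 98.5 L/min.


Frequency = K * Q / 60 (converting L/min to L/s).
f = 866 * 98.5 / 60
f = 85301.0 / 60
f = 1421.68 Hz

1421.68 Hz


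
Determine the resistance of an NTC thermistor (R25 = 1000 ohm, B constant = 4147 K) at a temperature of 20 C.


NTC thermistor equation: Rt = R25 * exp(B * (1/T - 1/T25)).
T in Kelvin: 293.15 K, T25 = 298.15 K
1/T - 1/T25 = 1/293.15 - 1/298.15 = 5.721e-05
B * (1/T - 1/T25) = 4147 * 5.721e-05 = 0.2372
Rt = 1000 * exp(0.2372) = 1267.7 ohm

1267.7 ohm


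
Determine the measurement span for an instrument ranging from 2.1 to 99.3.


Span = upper range - lower range.
Span = 99.3 - (2.1)
Span = 97.2

97.2


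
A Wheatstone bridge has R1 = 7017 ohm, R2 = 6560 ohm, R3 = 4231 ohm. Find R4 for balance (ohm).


At balance: R1*R4 = R2*R3, so R4 = R2*R3/R1.
R4 = 6560 * 4231 / 7017
R4 = 27755360 / 7017
R4 = 3955.45 ohm

3955.45 ohm


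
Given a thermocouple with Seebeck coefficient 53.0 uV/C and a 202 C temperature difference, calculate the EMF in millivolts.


The thermocouple output V = sensitivity * dT.
V = 53.0 uV/C * 202 C
V = 10706.0 uV
V = 10.706 mV

10.706 mV


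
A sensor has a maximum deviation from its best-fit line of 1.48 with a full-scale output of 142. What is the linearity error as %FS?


Linearity error = (max deviation / full scale) * 100%.
Linearity = (1.48 / 142) * 100
Linearity = 1.042 %FS

1.042 %FS


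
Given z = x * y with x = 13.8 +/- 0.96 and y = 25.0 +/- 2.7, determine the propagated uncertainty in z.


For a product z = x*y, the relative uncertainty is:
uz/z = sqrt((ux/x)^2 + (uy/y)^2)
Relative uncertainties: ux/x = 0.96/13.8 = 0.069565
uy/y = 2.7/25.0 = 0.108
z = 13.8 * 25.0 = 345.0
uz = 345.0 * sqrt(0.069565^2 + 0.108^2) = 44.321

44.321


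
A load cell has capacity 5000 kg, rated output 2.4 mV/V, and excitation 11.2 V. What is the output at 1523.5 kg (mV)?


Vout = rated_output * Vex * (load / capacity).
Vout = 2.4 * 11.2 * (1523.5 / 5000)
Vout = 2.4 * 11.2 * 0.3047
Vout = 8.19 mV

8.19 mV


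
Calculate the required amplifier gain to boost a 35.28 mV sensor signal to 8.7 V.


Gain = Vout / Vin (converting to same units).
G = 8.7 V / 35.28 mV
G = 8700.0 mV / 35.28 mV
G = 246.6

246.6


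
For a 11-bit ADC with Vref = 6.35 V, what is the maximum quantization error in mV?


The maximum quantization error is +/- LSB/2.
LSB = Vref / 2^n = 6.35 / 2048 = 0.00310059 V
Max error = LSB / 2 = 0.00310059 / 2 = 0.00155029 V
Max error = 1.5503 mV

1.5503 mV


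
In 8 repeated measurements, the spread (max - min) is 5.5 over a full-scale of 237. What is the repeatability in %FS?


Repeatability = (spread / full scale) * 100%.
R = (5.5 / 237) * 100
R = 2.321 %FS

2.321 %FS


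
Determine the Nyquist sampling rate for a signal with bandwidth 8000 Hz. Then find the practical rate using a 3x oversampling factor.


By Nyquist theorem, fs_min = 2 * fmax.
fs_min = 2 * 8000 = 16000 Hz
Practical rate = 3 * fs_min = 3 * 16000 = 48000 Hz

fs_min = 16000 Hz, fs_practical = 48000 Hz


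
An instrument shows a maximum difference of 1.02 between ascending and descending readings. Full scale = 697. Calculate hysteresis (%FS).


Hysteresis = (max difference / full scale) * 100%.
H = (1.02 / 697) * 100
H = 0.146 %FS

0.146 %FS


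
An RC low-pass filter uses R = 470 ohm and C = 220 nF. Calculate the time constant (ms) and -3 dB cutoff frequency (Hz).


Time constant: tau = R * C.
tau = 470 * 2.20e-07 = 0.0001034 s
tau = 0.1034 ms
Cutoff frequency: fc = 1 / (2*pi*R*C).
fc = 1 / (2*pi*0.0001034) = 1539.22 Hz

tau = 0.1034 ms, fc = 1539.22 Hz


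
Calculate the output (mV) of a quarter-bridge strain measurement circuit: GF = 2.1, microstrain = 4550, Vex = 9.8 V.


Quarter bridge output: Vout = (GF * epsilon * Vex) / 4.
Vout = (2.1 * 4550e-6 * 9.8) / 4
Vout = 0.093639 / 4 V
Vout = 0.02340975 V = 23.4097 mV

23.4097 mV


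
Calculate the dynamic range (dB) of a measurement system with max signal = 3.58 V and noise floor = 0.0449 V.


Dynamic range = 20 * log10(Vmax / Vnoise).
DR = 20 * log10(3.58 / 0.0449)
DR = 20 * log10(79.73)
DR = 38.03 dB

38.03 dB


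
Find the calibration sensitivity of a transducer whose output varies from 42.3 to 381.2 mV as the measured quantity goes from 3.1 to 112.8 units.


Sensitivity = (y2 - y1) / (x2 - x1).
S = (381.2 - 42.3) / (112.8 - 3.1)
S = 338.9 / 109.7
S = 3.0893 mV/unit

3.0893 mV/unit


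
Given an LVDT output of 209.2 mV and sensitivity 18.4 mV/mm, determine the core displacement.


Displacement = Vout / sensitivity.
d = 209.2 / 18.4
d = 11.37 mm

11.37 mm


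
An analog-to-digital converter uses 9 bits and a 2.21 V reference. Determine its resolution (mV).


The resolution (LSB) of an ADC is Vref / 2^n.
LSB = 2.21 / 2^9
LSB = 2.21 / 512
LSB = 0.00431641 V = 4.31640625 mV

4.31640625 mV


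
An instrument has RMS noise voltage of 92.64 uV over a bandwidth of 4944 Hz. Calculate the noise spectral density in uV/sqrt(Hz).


Noise spectral density = Vrms / sqrt(BW).
NSD = 92.64 / sqrt(4944)
NSD = 92.64 / 70.3136
NSD = 1.3175 uV/sqrt(Hz)

1.3175 uV/sqrt(Hz)


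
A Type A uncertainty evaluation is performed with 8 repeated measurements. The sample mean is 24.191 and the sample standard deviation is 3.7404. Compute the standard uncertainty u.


The standard uncertainty for Type A evaluation is u = s / sqrt(n).
u = 3.7404 / sqrt(8)
u = 3.7404 / 2.8284
u = 1.3224

1.3224


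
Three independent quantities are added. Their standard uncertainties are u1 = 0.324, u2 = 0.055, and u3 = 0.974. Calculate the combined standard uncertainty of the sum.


For a sum of independent quantities, uc = sqrt(u1^2 + u2^2 + u3^2).
uc = sqrt(0.324^2 + 0.055^2 + 0.974^2)
uc = sqrt(0.104976 + 0.003025 + 0.948676)
uc = 1.0279

1.0279


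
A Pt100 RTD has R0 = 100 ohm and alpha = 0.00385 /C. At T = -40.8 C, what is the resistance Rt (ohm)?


The RTD equation: Rt = R0 * (1 + alpha * T).
Rt = 100 * (1 + 0.00385 * -40.8)
Rt = 100 * (1 + -0.15708)
Rt = 100 * 0.84292
Rt = 84.292 ohm

84.292 ohm


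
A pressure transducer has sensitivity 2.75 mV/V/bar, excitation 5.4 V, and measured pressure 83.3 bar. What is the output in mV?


Output = sensitivity * Vex * P.
Vout = 2.75 * 5.4 * 83.3
Vout = 14.85 * 83.3
Vout = 1237.01 mV

1237.01 mV


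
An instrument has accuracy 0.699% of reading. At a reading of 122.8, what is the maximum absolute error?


Absolute error = (accuracy% / 100) * reading.
Error = (0.699 / 100) * 122.8
Error = 0.00699 * 122.8
Error = 0.8584

0.8584


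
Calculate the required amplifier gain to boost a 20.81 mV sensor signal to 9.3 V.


Gain = Vout / Vin (converting to same units).
G = 9.3 V / 20.81 mV
G = 9300.0 mV / 20.81 mV
G = 446.9

446.9


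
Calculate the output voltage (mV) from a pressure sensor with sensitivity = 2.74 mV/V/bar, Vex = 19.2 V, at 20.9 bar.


Output = sensitivity * Vex * P.
Vout = 2.74 * 19.2 * 20.9
Vout = 52.608 * 20.9
Vout = 1099.51 mV

1099.51 mV


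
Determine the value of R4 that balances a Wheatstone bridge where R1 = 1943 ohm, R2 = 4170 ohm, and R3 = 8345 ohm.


At balance: R1*R4 = R2*R3, so R4 = R2*R3/R1.
R4 = 4170 * 8345 / 1943
R4 = 34798650 / 1943
R4 = 17909.75 ohm

17909.75 ohm


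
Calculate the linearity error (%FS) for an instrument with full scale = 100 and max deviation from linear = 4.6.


Linearity error = (max deviation / full scale) * 100%.
Linearity = (4.6 / 100) * 100
Linearity = 4.6 %FS

4.6 %FS


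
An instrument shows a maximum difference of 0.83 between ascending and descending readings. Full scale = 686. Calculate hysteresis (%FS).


Hysteresis = (max difference / full scale) * 100%.
H = (0.83 / 686) * 100
H = 0.121 %FS

0.121 %FS


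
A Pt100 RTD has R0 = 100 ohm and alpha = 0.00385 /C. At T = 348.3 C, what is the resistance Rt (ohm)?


The RTD equation: Rt = R0 * (1 + alpha * T).
Rt = 100 * (1 + 0.00385 * 348.3)
Rt = 100 * (1 + 1.340955)
Rt = 100 * 2.340955
Rt = 234.096 ohm

234.096 ohm


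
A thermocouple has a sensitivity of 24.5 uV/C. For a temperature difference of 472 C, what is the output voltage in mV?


The thermocouple output V = sensitivity * dT.
V = 24.5 uV/C * 472 C
V = 11564.0 uV
V = 11.564 mV

11.564 mV


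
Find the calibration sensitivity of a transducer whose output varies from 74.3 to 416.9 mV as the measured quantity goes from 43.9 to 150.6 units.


Sensitivity = (y2 - y1) / (x2 - x1).
S = (416.9 - 74.3) / (150.6 - 43.9)
S = 342.6 / 106.7
S = 3.2109 mV/unit

3.2109 mV/unit


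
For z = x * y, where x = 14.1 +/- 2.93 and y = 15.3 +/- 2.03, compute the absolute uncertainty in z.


For a product z = x*y, the relative uncertainty is:
uz/z = sqrt((ux/x)^2 + (uy/y)^2)
Relative uncertainties: ux/x = 2.93/14.1 = 0.207801
uy/y = 2.03/15.3 = 0.13268
z = 14.1 * 15.3 = 215.7
uz = 215.7 * sqrt(0.207801^2 + 0.13268^2) = 53.188

53.188


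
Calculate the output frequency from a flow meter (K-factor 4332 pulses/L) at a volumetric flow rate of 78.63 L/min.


Frequency = K * Q / 60 (converting L/min to L/s).
f = 4332 * 78.63 / 60
f = 340625.16 / 60
f = 5677.09 Hz

5677.09 Hz


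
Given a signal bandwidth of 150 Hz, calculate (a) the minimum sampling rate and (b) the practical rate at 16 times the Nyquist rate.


By Nyquist theorem, fs_min = 2 * fmax.
fs_min = 2 * 150 = 300 Hz
Practical rate = 16 * fs_min = 16 * 300 = 4800 Hz

fs_min = 300 Hz, fs_practical = 4800 Hz


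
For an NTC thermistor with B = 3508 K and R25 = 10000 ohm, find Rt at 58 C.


NTC thermistor equation: Rt = R25 * exp(B * (1/T - 1/T25)).
T in Kelvin: 331.15 K, T25 = 298.15 K
1/T - 1/T25 = 1/331.15 - 1/298.15 = -0.00033424
B * (1/T - 1/T25) = 3508 * -0.00033424 = -1.1725
Rt = 10000 * exp(-1.1725) = 3095.9 ohm

3095.9 ohm


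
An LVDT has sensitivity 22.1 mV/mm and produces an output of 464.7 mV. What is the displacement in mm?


Displacement = Vout / sensitivity.
d = 464.7 / 22.1
d = 21.027 mm

21.027 mm


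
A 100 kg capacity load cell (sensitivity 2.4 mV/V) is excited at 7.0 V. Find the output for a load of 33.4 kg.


Vout = rated_output * Vex * (load / capacity).
Vout = 2.4 * 7.0 * (33.4 / 100)
Vout = 2.4 * 7.0 * 0.334
Vout = 5.611 mV

5.611 mV


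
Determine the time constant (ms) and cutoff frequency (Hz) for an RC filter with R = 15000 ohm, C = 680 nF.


Time constant: tau = R * C.
tau = 15000 * 6.80e-07 = 0.0102 s
tau = 10.2 ms
Cutoff frequency: fc = 1 / (2*pi*R*C).
fc = 1 / (2*pi*0.0102) = 15.6 Hz

tau = 10.2 ms, fc = 15.6 Hz


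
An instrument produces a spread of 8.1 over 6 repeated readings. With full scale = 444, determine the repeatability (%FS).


Repeatability = (spread / full scale) * 100%.
R = (8.1 / 444) * 100
R = 1.824 %FS

1.824 %FS


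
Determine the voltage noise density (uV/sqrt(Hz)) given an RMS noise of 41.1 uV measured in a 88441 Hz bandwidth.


Noise spectral density = Vrms / sqrt(BW).
NSD = 41.1 / sqrt(88441)
NSD = 41.1 / 297.3903
NSD = 0.1382 uV/sqrt(Hz)

0.1382 uV/sqrt(Hz)


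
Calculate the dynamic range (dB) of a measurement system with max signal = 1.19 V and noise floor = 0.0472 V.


Dynamic range = 20 * log10(Vmax / Vnoise).
DR = 20 * log10(1.19 / 0.0472)
DR = 20 * log10(25.21)
DR = 28.03 dB

28.03 dB


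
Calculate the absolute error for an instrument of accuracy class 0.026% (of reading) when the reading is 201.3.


Absolute error = (accuracy% / 100) * reading.
Error = (0.026 / 100) * 201.3
Error = 0.00026 * 201.3
Error = 0.0523

0.0523


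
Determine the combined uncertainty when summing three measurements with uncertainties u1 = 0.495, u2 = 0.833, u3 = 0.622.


For a sum of independent quantities, uc = sqrt(u1^2 + u2^2 + u3^2).
uc = sqrt(0.495^2 + 0.833^2 + 0.622^2)
uc = sqrt(0.245025 + 0.693889 + 0.386884)
uc = 1.1514

1.1514


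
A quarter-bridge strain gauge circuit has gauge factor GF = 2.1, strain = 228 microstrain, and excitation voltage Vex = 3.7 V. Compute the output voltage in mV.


Quarter bridge output: Vout = (GF * epsilon * Vex) / 4.
Vout = (2.1 * 228e-6 * 3.7) / 4
Vout = 0.00177156 / 4 V
Vout = 0.00044289 V = 0.4429 mV

0.4429 mV


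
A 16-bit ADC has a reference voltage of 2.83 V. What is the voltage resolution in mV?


The resolution (LSB) of an ADC is Vref / 2^n.
LSB = 2.83 / 2^16
LSB = 2.83 / 65536
LSB = 4.318e-05 V = 0.04318237 mV

0.04318237 mV


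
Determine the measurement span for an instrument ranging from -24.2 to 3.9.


Span = upper range - lower range.
Span = 3.9 - (-24.2)
Span = 28.1

28.1


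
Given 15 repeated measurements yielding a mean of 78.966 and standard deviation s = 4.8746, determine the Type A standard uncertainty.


The standard uncertainty for Type A evaluation is u = s / sqrt(n).
u = 4.8746 / sqrt(15)
u = 4.8746 / 3.873
u = 1.2586

1.2586


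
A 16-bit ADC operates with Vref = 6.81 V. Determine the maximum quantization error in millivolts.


The maximum quantization error is +/- LSB/2.
LSB = Vref / 2^n = 6.81 / 65536 = 0.00010391 V
Max error = LSB / 2 = 0.00010391 / 2 = 5.196e-05 V
Max error = 0.052 mV

0.052 mV


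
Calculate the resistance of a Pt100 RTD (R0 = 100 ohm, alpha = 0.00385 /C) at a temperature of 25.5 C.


The RTD equation: Rt = R0 * (1 + alpha * T).
Rt = 100 * (1 + 0.00385 * 25.5)
Rt = 100 * (1 + 0.098175)
Rt = 100 * 1.098175
Rt = 109.817 ohm

109.817 ohm


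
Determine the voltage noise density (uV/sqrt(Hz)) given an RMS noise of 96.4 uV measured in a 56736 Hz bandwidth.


Noise spectral density = Vrms / sqrt(BW).
NSD = 96.4 / sqrt(56736)
NSD = 96.4 / 238.1932
NSD = 0.4047 uV/sqrt(Hz)

0.4047 uV/sqrt(Hz)


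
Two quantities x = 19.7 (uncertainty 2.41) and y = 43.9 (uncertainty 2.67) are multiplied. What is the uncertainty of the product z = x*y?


For a product z = x*y, the relative uncertainty is:
uz/z = sqrt((ux/x)^2 + (uy/y)^2)
Relative uncertainties: ux/x = 2.41/19.7 = 0.122335
uy/y = 2.67/43.9 = 0.06082
z = 19.7 * 43.9 = 864.8
uz = 864.8 * sqrt(0.122335^2 + 0.06082^2) = 118.153

118.153


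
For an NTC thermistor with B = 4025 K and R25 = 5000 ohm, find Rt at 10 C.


NTC thermistor equation: Rt = R25 * exp(B * (1/T - 1/T25)).
T in Kelvin: 283.15 K, T25 = 298.15 K
1/T - 1/T25 = 1/283.15 - 1/298.15 = 0.00017768
B * (1/T - 1/T25) = 4025 * 0.00017768 = 0.7152
Rt = 5000 * exp(0.7152) = 10222.6 ohm

10222.6 ohm


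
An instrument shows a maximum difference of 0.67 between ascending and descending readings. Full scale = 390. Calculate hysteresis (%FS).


Hysteresis = (max difference / full scale) * 100%.
H = (0.67 / 390) * 100
H = 0.172 %FS

0.172 %FS


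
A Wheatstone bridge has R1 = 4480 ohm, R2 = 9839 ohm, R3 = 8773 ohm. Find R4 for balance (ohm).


At balance: R1*R4 = R2*R3, so R4 = R2*R3/R1.
R4 = 9839 * 8773 / 4480
R4 = 86317547 / 4480
R4 = 19267.31 ohm

19267.31 ohm


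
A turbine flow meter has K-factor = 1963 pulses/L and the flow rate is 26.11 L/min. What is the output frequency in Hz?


Frequency = K * Q / 60 (converting L/min to L/s).
f = 1963 * 26.11 / 60
f = 51253.93 / 60
f = 854.23 Hz

854.23 Hz


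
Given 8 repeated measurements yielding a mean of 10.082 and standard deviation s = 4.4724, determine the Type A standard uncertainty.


The standard uncertainty for Type A evaluation is u = s / sqrt(n).
u = 4.4724 / sqrt(8)
u = 4.4724 / 2.8284
u = 1.5812

1.5812


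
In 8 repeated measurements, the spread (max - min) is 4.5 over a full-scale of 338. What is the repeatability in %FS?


Repeatability = (spread / full scale) * 100%.
R = (4.5 / 338) * 100
R = 1.331 %FS

1.331 %FS


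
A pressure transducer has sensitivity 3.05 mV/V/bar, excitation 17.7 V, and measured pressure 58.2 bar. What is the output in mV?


Output = sensitivity * Vex * P.
Vout = 3.05 * 17.7 * 58.2
Vout = 53.985 * 58.2
Vout = 3141.93 mV

3141.93 mV


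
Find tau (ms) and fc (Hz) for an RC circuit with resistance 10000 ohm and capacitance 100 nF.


Time constant: tau = R * C.
tau = 10000 * 1.00e-07 = 0.001 s
tau = 1.0 ms
Cutoff frequency: fc = 1 / (2*pi*R*C).
fc = 1 / (2*pi*0.001) = 159.15 Hz

tau = 1.0 ms, fc = 159.15 Hz


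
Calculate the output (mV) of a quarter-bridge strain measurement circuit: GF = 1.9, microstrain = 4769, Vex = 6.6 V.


Quarter bridge output: Vout = (GF * epsilon * Vex) / 4.
Vout = (1.9 * 4769e-6 * 6.6) / 4
Vout = 0.05980326 / 4 V
Vout = 0.01495082 V = 14.9508 mV

14.9508 mV


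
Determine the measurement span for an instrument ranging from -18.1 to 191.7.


Span = upper range - lower range.
Span = 191.7 - (-18.1)
Span = 209.8

209.8


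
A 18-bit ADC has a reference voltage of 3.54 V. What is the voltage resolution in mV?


The resolution (LSB) of an ADC is Vref / 2^n.
LSB = 3.54 / 2^18
LSB = 3.54 / 262144
LSB = 1.35e-05 V = 0.01350403 mV

0.01350403 mV


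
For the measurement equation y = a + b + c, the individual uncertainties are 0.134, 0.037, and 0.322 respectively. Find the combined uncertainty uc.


For a sum of independent quantities, uc = sqrt(u1^2 + u2^2 + u3^2).
uc = sqrt(0.134^2 + 0.037^2 + 0.322^2)
uc = sqrt(0.017956 + 0.001369 + 0.103684)
uc = 0.3507

0.3507


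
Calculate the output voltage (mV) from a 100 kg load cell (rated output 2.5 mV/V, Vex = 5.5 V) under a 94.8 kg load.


Vout = rated_output * Vex * (load / capacity).
Vout = 2.5 * 5.5 * (94.8 / 100)
Vout = 2.5 * 5.5 * 0.948
Vout = 13.035 mV

13.035 mV


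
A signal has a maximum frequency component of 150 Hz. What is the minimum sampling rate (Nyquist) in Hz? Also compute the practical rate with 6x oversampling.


By Nyquist theorem, fs_min = 2 * fmax.
fs_min = 2 * 150 = 300 Hz
Practical rate = 6 * fs_min = 6 * 300 = 1800 Hz

fs_min = 300 Hz, fs_practical = 1800 Hz


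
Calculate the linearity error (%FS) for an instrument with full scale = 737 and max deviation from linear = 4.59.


Linearity error = (max deviation / full scale) * 100%.
Linearity = (4.59 / 737) * 100
Linearity = 0.623 %FS

0.623 %FS


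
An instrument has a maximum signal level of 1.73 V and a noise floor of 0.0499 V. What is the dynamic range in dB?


Dynamic range = 20 * log10(Vmax / Vnoise).
DR = 20 * log10(1.73 / 0.0499)
DR = 20 * log10(34.67)
DR = 30.8 dB

30.8 dB


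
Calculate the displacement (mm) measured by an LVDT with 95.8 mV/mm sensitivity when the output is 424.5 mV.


Displacement = Vout / sensitivity.
d = 424.5 / 95.8
d = 4.431 mm

4.431 mm


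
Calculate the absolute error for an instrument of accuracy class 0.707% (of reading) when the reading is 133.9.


Absolute error = (accuracy% / 100) * reading.
Error = (0.707 / 100) * 133.9
Error = 0.00707 * 133.9
Error = 0.9467

0.9467


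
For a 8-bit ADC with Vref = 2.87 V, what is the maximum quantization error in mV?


The maximum quantization error is +/- LSB/2.
LSB = Vref / 2^n = 2.87 / 256 = 0.01121094 V
Max error = LSB / 2 = 0.01121094 / 2 = 0.00560547 V
Max error = 5.6055 mV

5.6055 mV


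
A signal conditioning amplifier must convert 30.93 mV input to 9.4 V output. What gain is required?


Gain = Vout / Vin (converting to same units).
G = 9.4 V / 30.93 mV
G = 9400.0 mV / 30.93 mV
G = 303.91

303.91


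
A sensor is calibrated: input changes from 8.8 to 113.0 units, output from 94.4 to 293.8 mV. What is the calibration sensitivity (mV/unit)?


Sensitivity = (y2 - y1) / (x2 - x1).
S = (293.8 - 94.4) / (113.0 - 8.8)
S = 199.4 / 104.2
S = 1.9136 mV/unit

1.9136 mV/unit


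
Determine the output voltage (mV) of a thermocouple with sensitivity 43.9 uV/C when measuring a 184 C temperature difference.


The thermocouple output V = sensitivity * dT.
V = 43.9 uV/C * 184 C
V = 8077.6 uV
V = 8.078 mV

8.078 mV


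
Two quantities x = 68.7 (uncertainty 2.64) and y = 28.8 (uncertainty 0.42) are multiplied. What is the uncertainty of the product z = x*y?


For a product z = x*y, the relative uncertainty is:
uz/z = sqrt((ux/x)^2 + (uy/y)^2)
Relative uncertainties: ux/x = 2.64/68.7 = 0.038428
uy/y = 0.42/28.8 = 0.014583
z = 68.7 * 28.8 = 1978.6
uz = 1978.6 * sqrt(0.038428^2 + 0.014583^2) = 81.323

81.323


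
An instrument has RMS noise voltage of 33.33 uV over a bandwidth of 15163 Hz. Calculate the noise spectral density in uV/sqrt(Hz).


Noise spectral density = Vrms / sqrt(BW).
NSD = 33.33 / sqrt(15163)
NSD = 33.33 / 123.1381
NSD = 0.2707 uV/sqrt(Hz)

0.2707 uV/sqrt(Hz)


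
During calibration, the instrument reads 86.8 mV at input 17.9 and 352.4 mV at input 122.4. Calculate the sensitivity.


Sensitivity = (y2 - y1) / (x2 - x1).
S = (352.4 - 86.8) / (122.4 - 17.9)
S = 265.6 / 104.5
S = 2.5416 mV/unit

2.5416 mV/unit


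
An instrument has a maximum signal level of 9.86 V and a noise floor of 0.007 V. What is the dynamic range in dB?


Dynamic range = 20 * log10(Vmax / Vnoise).
DR = 20 * log10(9.86 / 0.007)
DR = 20 * log10(1408.57)
DR = 62.98 dB

62.98 dB


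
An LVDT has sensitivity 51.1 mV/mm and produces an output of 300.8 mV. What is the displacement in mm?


Displacement = Vout / sensitivity.
d = 300.8 / 51.1
d = 5.886 mm

5.886 mm


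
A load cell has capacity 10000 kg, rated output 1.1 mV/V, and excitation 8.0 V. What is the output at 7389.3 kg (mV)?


Vout = rated_output * Vex * (load / capacity).
Vout = 1.1 * 8.0 * (7389.3 / 10000)
Vout = 1.1 * 8.0 * 0.73893
Vout = 6.503 mV

6.503 mV


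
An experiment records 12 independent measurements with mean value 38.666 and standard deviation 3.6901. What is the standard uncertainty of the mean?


The standard uncertainty for Type A evaluation is u = s / sqrt(n).
u = 3.6901 / sqrt(12)
u = 3.6901 / 3.4641
u = 1.0652

1.0652


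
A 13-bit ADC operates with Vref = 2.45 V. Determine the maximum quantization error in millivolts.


The maximum quantization error is +/- LSB/2.
LSB = Vref / 2^n = 2.45 / 8192 = 0.00029907 V
Max error = LSB / 2 = 0.00029907 / 2 = 0.00014954 V
Max error = 0.1495 mV

0.1495 mV


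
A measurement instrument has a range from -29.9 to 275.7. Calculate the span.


Span = upper range - lower range.
Span = 275.7 - (-29.9)
Span = 305.6

305.6


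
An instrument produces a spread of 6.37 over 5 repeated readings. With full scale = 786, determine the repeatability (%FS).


Repeatability = (spread / full scale) * 100%.
R = (6.37 / 786) * 100
R = 0.81 %FS

0.81 %FS


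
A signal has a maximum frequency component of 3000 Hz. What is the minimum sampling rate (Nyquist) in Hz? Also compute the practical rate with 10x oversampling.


By Nyquist theorem, fs_min = 2 * fmax.
fs_min = 2 * 3000 = 6000 Hz
Practical rate = 10 * fs_min = 10 * 6000 = 60000 Hz

fs_min = 6000 Hz, fs_practical = 60000 Hz


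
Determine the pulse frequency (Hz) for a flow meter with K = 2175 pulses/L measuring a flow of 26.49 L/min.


Frequency = K * Q / 60 (converting L/min to L/s).
f = 2175 * 26.49 / 60
f = 57615.75 / 60
f = 960.26 Hz

960.26 Hz


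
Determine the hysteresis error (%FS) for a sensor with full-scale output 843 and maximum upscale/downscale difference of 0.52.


Hysteresis = (max difference / full scale) * 100%.
H = (0.52 / 843) * 100
H = 0.062 %FS

0.062 %FS


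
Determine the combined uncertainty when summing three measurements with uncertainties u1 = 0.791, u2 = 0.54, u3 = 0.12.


For a sum of independent quantities, uc = sqrt(u1^2 + u2^2 + u3^2).
uc = sqrt(0.791^2 + 0.54^2 + 0.12^2)
uc = sqrt(0.625681 + 0.2916 + 0.0144)
uc = 0.9652

0.9652


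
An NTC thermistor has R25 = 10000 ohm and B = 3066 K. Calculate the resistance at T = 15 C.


NTC thermistor equation: Rt = R25 * exp(B * (1/T - 1/T25)).
T in Kelvin: 288.15 K, T25 = 298.15 K
1/T - 1/T25 = 1/288.15 - 1/298.15 = 0.0001164
B * (1/T - 1/T25) = 3066 * 0.0001164 = 0.3569
Rt = 10000 * exp(0.3569) = 14288.6 ohm

14288.6 ohm


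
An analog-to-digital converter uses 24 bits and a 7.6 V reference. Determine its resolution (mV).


The resolution (LSB) of an ADC is Vref / 2^n.
LSB = 7.6 / 2^24
LSB = 7.6 / 16777216
LSB = 4.5e-07 V = 0.000453 mV

0.000453 mV


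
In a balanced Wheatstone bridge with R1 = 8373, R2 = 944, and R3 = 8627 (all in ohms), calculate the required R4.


At balance: R1*R4 = R2*R3, so R4 = R2*R3/R1.
R4 = 944 * 8627 / 8373
R4 = 8143888 / 8373
R4 = 972.64 ohm

972.64 ohm


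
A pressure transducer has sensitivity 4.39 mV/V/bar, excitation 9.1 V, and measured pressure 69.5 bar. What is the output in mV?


Output = sensitivity * Vex * P.
Vout = 4.39 * 9.1 * 69.5
Vout = 39.949 * 69.5
Vout = 2776.46 mV

2776.46 mV


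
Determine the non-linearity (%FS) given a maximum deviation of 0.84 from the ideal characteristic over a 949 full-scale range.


Linearity error = (max deviation / full scale) * 100%.
Linearity = (0.84 / 949) * 100
Linearity = 0.089 %FS

0.089 %FS


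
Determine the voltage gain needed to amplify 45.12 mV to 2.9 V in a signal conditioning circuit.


Gain = Vout / Vin (converting to same units).
G = 2.9 V / 45.12 mV
G = 2900.0 mV / 45.12 mV
G = 64.27

64.27


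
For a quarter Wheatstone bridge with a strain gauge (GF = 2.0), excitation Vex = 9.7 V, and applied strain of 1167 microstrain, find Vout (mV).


Quarter bridge output: Vout = (GF * epsilon * Vex) / 4.
Vout = (2.0 * 1167e-6 * 9.7) / 4
Vout = 0.0226398 / 4 V
Vout = 0.00565995 V = 5.6599 mV

5.6599 mV


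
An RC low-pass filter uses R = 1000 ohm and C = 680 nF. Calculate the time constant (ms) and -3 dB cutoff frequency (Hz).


Time constant: tau = R * C.
tau = 1000 * 6.80e-07 = 0.00068 s
tau = 0.68 ms
Cutoff frequency: fc = 1 / (2*pi*R*C).
fc = 1 / (2*pi*0.00068) = 234.05 Hz

tau = 0.68 ms, fc = 234.05 Hz


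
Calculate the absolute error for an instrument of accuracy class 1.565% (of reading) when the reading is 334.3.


Absolute error = (accuracy% / 100) * reading.
Error = (1.565 / 100) * 334.3
Error = 0.01565 * 334.3
Error = 5.2318

5.2318


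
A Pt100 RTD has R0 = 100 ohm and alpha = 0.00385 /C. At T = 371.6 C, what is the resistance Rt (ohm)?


The RTD equation: Rt = R0 * (1 + alpha * T).
Rt = 100 * (1 + 0.00385 * 371.6)
Rt = 100 * (1 + 1.43066)
Rt = 100 * 2.43066
Rt = 243.066 ohm

243.066 ohm


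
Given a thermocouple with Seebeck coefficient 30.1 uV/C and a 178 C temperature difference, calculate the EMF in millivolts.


The thermocouple output V = sensitivity * dT.
V = 30.1 uV/C * 178 C
V = 5357.8 uV
V = 5.358 mV

5.358 mV


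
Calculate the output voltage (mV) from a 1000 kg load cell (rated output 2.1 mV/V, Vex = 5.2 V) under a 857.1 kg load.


Vout = rated_output * Vex * (load / capacity).
Vout = 2.1 * 5.2 * (857.1 / 1000)
Vout = 2.1 * 5.2 * 0.8571
Vout = 9.36 mV

9.36 mV


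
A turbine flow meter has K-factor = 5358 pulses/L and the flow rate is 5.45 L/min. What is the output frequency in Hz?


Frequency = K * Q / 60 (converting L/min to L/s).
f = 5358 * 5.45 / 60
f = 29201.1 / 60
f = 486.69 Hz

486.69 Hz


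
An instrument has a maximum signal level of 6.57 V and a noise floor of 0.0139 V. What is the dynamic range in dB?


Dynamic range = 20 * log10(Vmax / Vnoise).
DR = 20 * log10(6.57 / 0.0139)
DR = 20 * log10(472.66)
DR = 53.49 dB

53.49 dB


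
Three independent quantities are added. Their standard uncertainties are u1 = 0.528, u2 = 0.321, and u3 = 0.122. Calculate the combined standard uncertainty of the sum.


For a sum of independent quantities, uc = sqrt(u1^2 + u2^2 + u3^2).
uc = sqrt(0.528^2 + 0.321^2 + 0.122^2)
uc = sqrt(0.278784 + 0.103041 + 0.014884)
uc = 0.6298

0.6298


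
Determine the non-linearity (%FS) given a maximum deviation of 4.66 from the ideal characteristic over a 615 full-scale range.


Linearity error = (max deviation / full scale) * 100%.
Linearity = (4.66 / 615) * 100
Linearity = 0.758 %FS

0.758 %FS


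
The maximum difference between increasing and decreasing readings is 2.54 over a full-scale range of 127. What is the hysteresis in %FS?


Hysteresis = (max difference / full scale) * 100%.
H = (2.54 / 127) * 100
H = 2.0 %FS

2.0 %FS


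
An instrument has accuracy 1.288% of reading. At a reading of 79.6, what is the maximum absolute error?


Absolute error = (accuracy% / 100) * reading.
Error = (1.288 / 100) * 79.6
Error = 0.01288 * 79.6
Error = 1.0252

1.0252


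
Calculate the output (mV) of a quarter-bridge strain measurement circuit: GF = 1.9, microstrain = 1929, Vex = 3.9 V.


Quarter bridge output: Vout = (GF * epsilon * Vex) / 4.
Vout = (1.9 * 1929e-6 * 3.9) / 4
Vout = 0.01429389 / 4 V
Vout = 0.00357347 V = 3.5735 mV

3.5735 mV


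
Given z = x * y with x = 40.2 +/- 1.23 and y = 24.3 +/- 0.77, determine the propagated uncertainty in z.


For a product z = x*y, the relative uncertainty is:
uz/z = sqrt((ux/x)^2 + (uy/y)^2)
Relative uncertainties: ux/x = 1.23/40.2 = 0.030597
uy/y = 0.77/24.3 = 0.031687
z = 40.2 * 24.3 = 976.9
uz = 976.9 * sqrt(0.030597^2 + 0.031687^2) = 43.029

43.029


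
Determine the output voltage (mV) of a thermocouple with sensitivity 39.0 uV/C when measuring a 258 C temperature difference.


The thermocouple output V = sensitivity * dT.
V = 39.0 uV/C * 258 C
V = 10062.0 uV
V = 10.062 mV

10.062 mV


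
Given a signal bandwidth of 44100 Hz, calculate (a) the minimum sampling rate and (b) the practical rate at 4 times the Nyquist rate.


By Nyquist theorem, fs_min = 2 * fmax.
fs_min = 2 * 44100 = 88200 Hz
Practical rate = 4 * fs_min = 4 * 88200 = 352800 Hz

fs_min = 88200 Hz, fs_practical = 352800 Hz


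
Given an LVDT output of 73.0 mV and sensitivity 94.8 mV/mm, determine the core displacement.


Displacement = Vout / sensitivity.
d = 73.0 / 94.8
d = 0.77 mm

0.77 mm


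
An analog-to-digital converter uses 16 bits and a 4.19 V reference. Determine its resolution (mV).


The resolution (LSB) of an ADC is Vref / 2^n.
LSB = 4.19 / 2^16
LSB = 4.19 / 65536
LSB = 6.393e-05 V = 0.06393433 mV

0.06393433 mV


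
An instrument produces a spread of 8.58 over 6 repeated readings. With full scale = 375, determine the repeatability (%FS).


Repeatability = (spread / full scale) * 100%.
R = (8.58 / 375) * 100
R = 2.288 %FS

2.288 %FS


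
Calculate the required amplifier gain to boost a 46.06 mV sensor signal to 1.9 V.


Gain = Vout / Vin (converting to same units).
G = 1.9 V / 46.06 mV
G = 1900.0 mV / 46.06 mV
G = 41.25

41.25


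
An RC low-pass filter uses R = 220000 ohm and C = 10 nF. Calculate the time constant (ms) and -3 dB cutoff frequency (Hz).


Time constant: tau = R * C.
tau = 220000 * 1.00e-08 = 0.0022 s
tau = 2.2 ms
Cutoff frequency: fc = 1 / (2*pi*R*C).
fc = 1 / (2*pi*0.0022) = 72.34 Hz

tau = 2.2 ms, fc = 72.34 Hz


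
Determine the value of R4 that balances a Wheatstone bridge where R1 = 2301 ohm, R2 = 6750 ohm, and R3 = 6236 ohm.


At balance: R1*R4 = R2*R3, so R4 = R2*R3/R1.
R4 = 6750 * 6236 / 2301
R4 = 42093000 / 2301
R4 = 18293.35 ohm

18293.35 ohm


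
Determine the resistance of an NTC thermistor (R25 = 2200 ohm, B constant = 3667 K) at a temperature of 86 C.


NTC thermistor equation: Rt = R25 * exp(B * (1/T - 1/T25)).
T in Kelvin: 359.15 K, T25 = 298.15 K
1/T - 1/T25 = 1/359.15 - 1/298.15 = -0.00056966
B * (1/T - 1/T25) = 3667 * -0.00056966 = -2.089
Rt = 2200 * exp(-2.089) = 272.4 ohm

272.4 ohm


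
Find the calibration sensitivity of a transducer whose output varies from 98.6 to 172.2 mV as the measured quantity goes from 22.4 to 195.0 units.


Sensitivity = (y2 - y1) / (x2 - x1).
S = (172.2 - 98.6) / (195.0 - 22.4)
S = 73.6 / 172.6
S = 0.4264 mV/unit

0.4264 mV/unit


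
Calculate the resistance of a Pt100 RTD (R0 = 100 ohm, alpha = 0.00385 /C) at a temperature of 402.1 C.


The RTD equation: Rt = R0 * (1 + alpha * T).
Rt = 100 * (1 + 0.00385 * 402.1)
Rt = 100 * (1 + 1.548085)
Rt = 100 * 2.548085
Rt = 254.809 ohm

254.809 ohm


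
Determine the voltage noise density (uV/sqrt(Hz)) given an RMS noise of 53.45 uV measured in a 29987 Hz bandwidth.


Noise spectral density = Vrms / sqrt(BW).
NSD = 53.45 / sqrt(29987)
NSD = 53.45 / 173.1675
NSD = 0.3087 uV/sqrt(Hz)

0.3087 uV/sqrt(Hz)


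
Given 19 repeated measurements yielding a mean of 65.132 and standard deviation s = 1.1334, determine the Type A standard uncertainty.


The standard uncertainty for Type A evaluation is u = s / sqrt(n).
u = 1.1334 / sqrt(19)
u = 1.1334 / 4.3589
u = 0.26

0.26


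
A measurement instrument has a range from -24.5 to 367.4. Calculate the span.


Span = upper range - lower range.
Span = 367.4 - (-24.5)
Span = 391.9

391.9


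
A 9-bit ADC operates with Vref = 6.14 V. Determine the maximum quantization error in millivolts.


The maximum quantization error is +/- LSB/2.
LSB = Vref / 2^n = 6.14 / 512 = 0.01199219 V
Max error = LSB / 2 = 0.01199219 / 2 = 0.00599609 V
Max error = 5.9961 mV

5.9961 mV


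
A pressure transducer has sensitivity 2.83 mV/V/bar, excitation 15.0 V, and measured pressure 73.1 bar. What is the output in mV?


Output = sensitivity * Vex * P.
Vout = 2.83 * 15.0 * 73.1
Vout = 42.45 * 73.1
Vout = 3103.09 mV

3103.09 mV


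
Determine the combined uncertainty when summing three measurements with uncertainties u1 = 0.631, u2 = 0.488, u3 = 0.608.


For a sum of independent quantities, uc = sqrt(u1^2 + u2^2 + u3^2).
uc = sqrt(0.631^2 + 0.488^2 + 0.608^2)
uc = sqrt(0.398161 + 0.238144 + 0.369664)
uc = 1.003

1.003


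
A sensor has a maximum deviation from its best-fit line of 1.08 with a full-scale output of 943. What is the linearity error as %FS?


Linearity error = (max deviation / full scale) * 100%.
Linearity = (1.08 / 943) * 100
Linearity = 0.115 %FS

0.115 %FS


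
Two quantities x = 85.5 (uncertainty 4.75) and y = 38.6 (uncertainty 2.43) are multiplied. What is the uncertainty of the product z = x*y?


For a product z = x*y, the relative uncertainty is:
uz/z = sqrt((ux/x)^2 + (uy/y)^2)
Relative uncertainties: ux/x = 4.75/85.5 = 0.055556
uy/y = 2.43/38.6 = 0.062953
z = 85.5 * 38.6 = 3300.3
uz = 3300.3 * sqrt(0.055556^2 + 0.062953^2) = 277.098

277.098
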